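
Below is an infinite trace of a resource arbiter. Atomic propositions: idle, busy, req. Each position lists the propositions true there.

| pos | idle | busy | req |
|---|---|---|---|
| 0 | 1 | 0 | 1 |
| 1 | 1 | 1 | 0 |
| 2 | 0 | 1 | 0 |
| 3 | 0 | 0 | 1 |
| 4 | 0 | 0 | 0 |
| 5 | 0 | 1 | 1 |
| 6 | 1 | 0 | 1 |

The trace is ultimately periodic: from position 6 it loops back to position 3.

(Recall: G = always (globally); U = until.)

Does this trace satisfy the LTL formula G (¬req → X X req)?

¬req → X X req must hold at every position from 0 onward. It fails at position 2, so G (¬req → X X req) is false.
Positions where ¬req holds: 1, 2, 4.
Check X X req at each: 1→ok, 2→fails, 4→ok.

Violated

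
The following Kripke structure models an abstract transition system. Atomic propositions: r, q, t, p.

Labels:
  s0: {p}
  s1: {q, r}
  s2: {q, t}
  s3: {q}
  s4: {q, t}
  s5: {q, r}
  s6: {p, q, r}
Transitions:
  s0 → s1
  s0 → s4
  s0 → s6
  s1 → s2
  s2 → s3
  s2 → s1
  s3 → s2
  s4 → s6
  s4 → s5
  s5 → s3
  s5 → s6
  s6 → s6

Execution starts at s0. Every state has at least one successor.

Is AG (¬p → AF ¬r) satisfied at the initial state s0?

Does not hold

States satisfying ¬p → AF ¬r: {s0, s1, s2, s3, s4, s6}.
States satisfying AG (¬p → AF ¬r): {s1, s2, s3, s6}.
s5 is reachable from s0 and violates ¬p → AF ¬r, so AG fails at s0.
s0 ∉ Sat(AG (¬p → AF ¬r)).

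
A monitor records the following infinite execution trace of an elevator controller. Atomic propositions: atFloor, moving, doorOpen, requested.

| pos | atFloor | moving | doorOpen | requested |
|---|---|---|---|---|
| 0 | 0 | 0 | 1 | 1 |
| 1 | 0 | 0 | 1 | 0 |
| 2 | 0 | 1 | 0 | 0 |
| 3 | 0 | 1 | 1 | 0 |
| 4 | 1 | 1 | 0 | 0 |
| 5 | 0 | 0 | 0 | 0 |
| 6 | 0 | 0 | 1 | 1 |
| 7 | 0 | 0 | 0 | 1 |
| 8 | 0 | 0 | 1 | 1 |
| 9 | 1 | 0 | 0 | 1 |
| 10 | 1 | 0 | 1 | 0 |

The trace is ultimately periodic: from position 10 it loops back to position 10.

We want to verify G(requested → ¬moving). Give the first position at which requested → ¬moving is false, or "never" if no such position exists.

never

requested → ¬moving holds at every position 0..10, and those are all the positions the trace ever visits, so the invariant G(requested → ¬moving) is never violated.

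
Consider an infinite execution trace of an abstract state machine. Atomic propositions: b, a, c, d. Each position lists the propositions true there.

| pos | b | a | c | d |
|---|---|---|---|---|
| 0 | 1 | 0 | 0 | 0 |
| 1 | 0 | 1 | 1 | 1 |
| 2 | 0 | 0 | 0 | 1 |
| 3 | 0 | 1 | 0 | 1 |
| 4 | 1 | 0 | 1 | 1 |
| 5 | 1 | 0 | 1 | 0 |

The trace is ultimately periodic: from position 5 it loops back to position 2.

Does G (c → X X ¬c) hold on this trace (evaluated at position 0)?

c → X X ¬c holds at every position 0..5, and those are all positions ever visited, so G (c → X X ¬c) holds.
Positions where c holds: 1, 4, 5.
Check X X ¬c at each: 1→ok, 4→ok, 5→ok.

Yes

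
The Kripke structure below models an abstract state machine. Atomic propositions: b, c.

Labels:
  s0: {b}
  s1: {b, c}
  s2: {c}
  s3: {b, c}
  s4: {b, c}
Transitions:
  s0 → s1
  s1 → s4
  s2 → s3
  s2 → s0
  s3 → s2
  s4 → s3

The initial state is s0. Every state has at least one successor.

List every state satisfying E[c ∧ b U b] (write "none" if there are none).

States satisfying c ∧ b: {s1, s3, s4}.
States satisfying b: {s0, s1, s3, s4}.
States satisfying E[c ∧ b U b]: {s0, s1, s3, s4}.

{s0, s1, s3, s4}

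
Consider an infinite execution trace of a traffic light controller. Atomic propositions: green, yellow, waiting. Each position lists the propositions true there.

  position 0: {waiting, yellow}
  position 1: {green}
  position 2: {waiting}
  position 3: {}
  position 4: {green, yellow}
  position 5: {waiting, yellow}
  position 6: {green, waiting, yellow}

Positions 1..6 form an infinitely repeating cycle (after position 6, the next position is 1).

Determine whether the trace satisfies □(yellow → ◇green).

yellow → ◇green holds at every position 0..6, and those are all positions ever visited, so □(yellow → ◇green) holds.
Positions where yellow holds: 0, 4, 5, 6.
Check ◇green at each: 0→ok, 4→ok, 5→ok, 6→ok.

Holds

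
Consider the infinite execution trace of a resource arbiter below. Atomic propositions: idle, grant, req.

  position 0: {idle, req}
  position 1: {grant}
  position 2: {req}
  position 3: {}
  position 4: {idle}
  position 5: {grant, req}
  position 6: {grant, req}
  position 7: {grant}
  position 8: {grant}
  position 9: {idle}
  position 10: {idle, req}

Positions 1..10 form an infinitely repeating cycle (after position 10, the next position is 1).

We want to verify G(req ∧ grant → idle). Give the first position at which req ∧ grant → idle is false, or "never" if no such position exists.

5

Check req ∧ grant → idle at each position in order: 0 ✓, 1 ✓, 2 ✓, 3 ✓, 4 ✓.
At position 5 the labels are {grant, req}, so req ∧ grant → idle is false there. This is the first violation.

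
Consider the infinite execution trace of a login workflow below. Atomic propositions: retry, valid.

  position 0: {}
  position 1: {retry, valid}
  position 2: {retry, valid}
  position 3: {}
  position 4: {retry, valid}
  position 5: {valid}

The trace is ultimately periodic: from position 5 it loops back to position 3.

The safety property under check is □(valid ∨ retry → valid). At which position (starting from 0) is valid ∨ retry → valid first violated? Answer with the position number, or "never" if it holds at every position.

never

valid ∨ retry → valid holds at every position 0..5, and those are all the positions the trace ever visits, so the invariant □(valid ∨ retry → valid) is never violated.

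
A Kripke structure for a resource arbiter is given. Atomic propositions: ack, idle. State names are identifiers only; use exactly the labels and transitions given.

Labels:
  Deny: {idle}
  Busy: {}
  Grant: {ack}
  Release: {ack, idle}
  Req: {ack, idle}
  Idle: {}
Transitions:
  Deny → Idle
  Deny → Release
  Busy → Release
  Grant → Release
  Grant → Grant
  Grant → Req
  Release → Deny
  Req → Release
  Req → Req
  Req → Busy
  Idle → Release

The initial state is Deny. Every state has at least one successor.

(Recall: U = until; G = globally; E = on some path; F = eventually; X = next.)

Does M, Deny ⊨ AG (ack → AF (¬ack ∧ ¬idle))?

States satisfying ack → AF (¬ack ∧ ¬idle): {Deny, Busy, Idle}.
States satisfying AG (ack → AF (¬ack ∧ ¬idle)): ∅.
Release is reachable from Deny and violates ack → AF (¬ack ∧ ¬idle), so AG fails at Deny.
Deny ∉ Sat(AG (ack → AF (¬ack ∧ ¬idle))).

Violated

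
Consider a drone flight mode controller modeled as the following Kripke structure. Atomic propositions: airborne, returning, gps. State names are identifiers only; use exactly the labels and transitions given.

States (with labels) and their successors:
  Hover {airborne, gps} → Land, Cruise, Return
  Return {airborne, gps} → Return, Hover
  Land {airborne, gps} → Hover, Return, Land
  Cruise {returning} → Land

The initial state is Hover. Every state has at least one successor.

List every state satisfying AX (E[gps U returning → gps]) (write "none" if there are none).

{Return, Land, Cruise}

States satisfying E[gps U returning → gps]: {Hover, Return, Land}.
States satisfying AX (E[gps U returning → gps]): {Return, Land, Cruise}.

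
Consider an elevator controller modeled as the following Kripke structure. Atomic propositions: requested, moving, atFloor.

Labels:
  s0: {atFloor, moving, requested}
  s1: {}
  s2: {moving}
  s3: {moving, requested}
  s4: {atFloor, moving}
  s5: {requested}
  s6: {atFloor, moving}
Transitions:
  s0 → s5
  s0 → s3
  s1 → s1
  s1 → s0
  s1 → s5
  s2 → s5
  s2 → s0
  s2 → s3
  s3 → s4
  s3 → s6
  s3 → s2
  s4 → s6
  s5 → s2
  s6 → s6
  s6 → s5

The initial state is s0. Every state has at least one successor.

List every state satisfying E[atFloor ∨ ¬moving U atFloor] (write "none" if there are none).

{s0, s1, s4, s6}

States satisfying atFloor ∨ ¬moving: {s0, s1, s4, s5, s6}.
States satisfying atFloor: {s0, s4, s6}.
States satisfying E[atFloor ∨ ¬moving U atFloor]: {s0, s1, s4, s6}.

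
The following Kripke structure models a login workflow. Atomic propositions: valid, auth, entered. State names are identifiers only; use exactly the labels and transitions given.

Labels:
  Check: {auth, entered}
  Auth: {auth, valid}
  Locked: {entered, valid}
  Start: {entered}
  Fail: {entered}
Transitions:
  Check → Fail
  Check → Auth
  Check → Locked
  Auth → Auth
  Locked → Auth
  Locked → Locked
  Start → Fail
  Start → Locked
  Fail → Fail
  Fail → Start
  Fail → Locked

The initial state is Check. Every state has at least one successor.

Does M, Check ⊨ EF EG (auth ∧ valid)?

States satisfying EG (auth ∧ valid): {Auth}.
States satisfying EF EG (auth ∧ valid): {Check, Auth, Locked, Start, Fail}.
Some path from Check reaches a state where EG (auth ∧ valid) holds.
Check ∈ Sat(EF EG (auth ∧ valid)).

Satisfied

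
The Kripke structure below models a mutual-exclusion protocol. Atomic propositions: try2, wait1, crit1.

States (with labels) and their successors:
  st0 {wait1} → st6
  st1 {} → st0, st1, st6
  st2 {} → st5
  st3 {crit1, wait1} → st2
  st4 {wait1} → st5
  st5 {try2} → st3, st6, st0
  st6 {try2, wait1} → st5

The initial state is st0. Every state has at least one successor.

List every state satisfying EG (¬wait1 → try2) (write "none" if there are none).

{st0, st4, st5, st6}

States satisfying ¬wait1 → try2: {st0, st3, st4, st5, st6}.
States satisfying EG (¬wait1 → try2): {st0, st4, st5, st6}.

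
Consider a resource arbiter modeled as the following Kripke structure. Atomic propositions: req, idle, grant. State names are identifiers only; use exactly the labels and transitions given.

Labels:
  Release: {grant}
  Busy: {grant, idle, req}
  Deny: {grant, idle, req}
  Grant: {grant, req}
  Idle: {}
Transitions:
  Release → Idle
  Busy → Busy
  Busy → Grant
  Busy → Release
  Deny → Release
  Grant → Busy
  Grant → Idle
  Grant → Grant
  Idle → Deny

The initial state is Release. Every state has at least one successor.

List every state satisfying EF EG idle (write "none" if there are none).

{Busy, Grant}

States satisfying EG idle: {Busy}.
States satisfying EF EG idle: {Busy, Grant}.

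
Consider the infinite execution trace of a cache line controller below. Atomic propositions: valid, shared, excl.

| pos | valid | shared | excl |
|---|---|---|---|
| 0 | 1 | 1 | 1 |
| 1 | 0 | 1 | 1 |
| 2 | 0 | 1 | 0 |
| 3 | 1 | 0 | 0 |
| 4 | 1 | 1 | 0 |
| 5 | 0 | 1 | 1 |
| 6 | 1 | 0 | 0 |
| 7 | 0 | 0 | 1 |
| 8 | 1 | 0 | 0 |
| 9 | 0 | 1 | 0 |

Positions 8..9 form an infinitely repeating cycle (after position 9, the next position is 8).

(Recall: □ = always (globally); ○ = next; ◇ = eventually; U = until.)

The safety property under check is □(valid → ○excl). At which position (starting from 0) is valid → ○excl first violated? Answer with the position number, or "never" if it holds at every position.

Check valid → ○excl at each position in order: 0 ✓, 1 ✓, 2 ✓.
At position 3 the labels are {valid} and the next position 4 has {shared, valid}, so valid → ○excl is false there. This is the first violation.

3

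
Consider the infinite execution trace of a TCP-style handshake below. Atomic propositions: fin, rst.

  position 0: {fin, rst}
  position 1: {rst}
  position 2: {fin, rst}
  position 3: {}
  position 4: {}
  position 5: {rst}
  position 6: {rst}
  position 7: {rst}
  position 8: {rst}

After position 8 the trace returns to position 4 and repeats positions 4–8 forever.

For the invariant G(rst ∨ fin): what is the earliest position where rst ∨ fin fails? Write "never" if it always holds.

3

Check rst ∨ fin at each position in order: 0 ✓, 1 ✓, 2 ✓.
At position 3 the labels are {}, so rst ∨ fin is false there. This is the first violation.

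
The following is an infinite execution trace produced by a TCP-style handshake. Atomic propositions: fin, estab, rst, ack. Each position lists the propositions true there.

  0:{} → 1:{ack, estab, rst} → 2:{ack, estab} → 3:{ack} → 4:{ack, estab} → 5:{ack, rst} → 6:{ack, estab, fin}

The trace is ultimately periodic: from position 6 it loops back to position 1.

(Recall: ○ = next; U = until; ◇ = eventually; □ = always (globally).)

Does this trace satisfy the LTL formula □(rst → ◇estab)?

rst → ◇estab holds at every position 0..6, and those are all positions ever visited, so □(rst → ◇estab) holds.
Positions where rst holds: 1, 5.
Check ◇estab at each: 1→ok, 5→ok.

Satisfied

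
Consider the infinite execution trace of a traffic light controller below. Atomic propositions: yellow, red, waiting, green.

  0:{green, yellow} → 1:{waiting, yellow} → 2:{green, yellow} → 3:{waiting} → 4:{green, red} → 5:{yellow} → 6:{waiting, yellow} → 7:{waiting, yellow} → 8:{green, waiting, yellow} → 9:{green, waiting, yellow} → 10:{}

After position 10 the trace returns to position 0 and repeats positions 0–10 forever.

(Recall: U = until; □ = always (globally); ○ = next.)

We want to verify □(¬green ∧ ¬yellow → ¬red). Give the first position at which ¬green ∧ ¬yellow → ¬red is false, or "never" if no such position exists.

never

¬green ∧ ¬yellow → ¬red holds at every position 0..10, and those are all the positions the trace ever visits, so the invariant □(¬green ∧ ¬yellow → ¬red) is never violated.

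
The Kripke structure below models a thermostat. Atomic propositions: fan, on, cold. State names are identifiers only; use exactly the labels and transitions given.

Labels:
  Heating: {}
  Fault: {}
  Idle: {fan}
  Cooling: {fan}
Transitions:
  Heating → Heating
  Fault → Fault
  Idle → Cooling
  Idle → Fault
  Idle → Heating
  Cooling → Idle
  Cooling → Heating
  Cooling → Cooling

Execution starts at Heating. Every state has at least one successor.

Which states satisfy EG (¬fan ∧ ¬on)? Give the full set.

{Heating, Fault}

States satisfying ¬fan ∧ ¬on: {Heating, Fault}.
States satisfying EG (¬fan ∧ ¬on): {Heating, Fault}.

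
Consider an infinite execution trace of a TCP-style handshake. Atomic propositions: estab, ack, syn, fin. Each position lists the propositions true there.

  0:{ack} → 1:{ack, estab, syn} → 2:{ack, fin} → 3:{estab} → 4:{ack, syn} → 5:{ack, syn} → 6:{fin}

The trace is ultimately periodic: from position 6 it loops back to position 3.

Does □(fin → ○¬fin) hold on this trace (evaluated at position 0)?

fin → ○¬fin holds at every position 0..6, and those are all positions ever visited, so □(fin → ○¬fin) holds.
Positions where fin holds: 2, 6.
Check ○¬fin at each: 2→ok, 6→ok.

Holds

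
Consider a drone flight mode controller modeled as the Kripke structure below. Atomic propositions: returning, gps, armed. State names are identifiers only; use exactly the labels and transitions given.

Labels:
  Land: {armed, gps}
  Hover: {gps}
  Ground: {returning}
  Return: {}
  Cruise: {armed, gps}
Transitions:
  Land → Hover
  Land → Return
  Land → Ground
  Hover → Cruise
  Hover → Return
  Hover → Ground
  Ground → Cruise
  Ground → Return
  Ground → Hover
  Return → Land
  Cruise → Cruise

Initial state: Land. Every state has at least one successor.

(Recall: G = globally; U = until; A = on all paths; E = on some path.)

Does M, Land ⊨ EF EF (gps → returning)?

Holds

States satisfying EF (gps → returning): {Land, Hover, Ground, Return}.
States satisfying EF EF (gps → returning): {Land, Hover, Ground, Return}.
Some path from Land reaches a state where EF (gps → returning) holds.
Land ∈ Sat(EF EF (gps → returning)).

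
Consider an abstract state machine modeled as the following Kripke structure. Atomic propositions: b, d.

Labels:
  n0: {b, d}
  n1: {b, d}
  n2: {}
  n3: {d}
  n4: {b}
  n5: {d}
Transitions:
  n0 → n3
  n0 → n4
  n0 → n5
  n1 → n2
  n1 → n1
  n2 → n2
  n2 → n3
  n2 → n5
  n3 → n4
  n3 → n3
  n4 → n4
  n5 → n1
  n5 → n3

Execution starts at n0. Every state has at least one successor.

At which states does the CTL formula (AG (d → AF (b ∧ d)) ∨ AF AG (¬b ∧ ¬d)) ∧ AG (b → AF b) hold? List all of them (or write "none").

States satisfying d → AF (b ∧ d): {n0, n1, n2, n4}.
States satisfying AG (d → AF (b ∧ d)): {n4}.
States satisfying AG (¬b ∧ ¬d): ∅.
States satisfying AF AG (¬b ∧ ¬d): ∅.
States satisfying AG (d → AF (b ∧ d)) ∨ AF AG (¬b ∧ ¬d): {n4}.
States satisfying b → AF b: {n0, n1, n2, n3, n4, n5}.
States satisfying AG (b → AF b): {n0, n1, n2, n3, n4, n5}.
States satisfying (AG (d → AF (b ∧ d)) ∨ AF AG (¬b ∧ ¬d)) ∧ AG (b → AF b): {n4}.

{n4}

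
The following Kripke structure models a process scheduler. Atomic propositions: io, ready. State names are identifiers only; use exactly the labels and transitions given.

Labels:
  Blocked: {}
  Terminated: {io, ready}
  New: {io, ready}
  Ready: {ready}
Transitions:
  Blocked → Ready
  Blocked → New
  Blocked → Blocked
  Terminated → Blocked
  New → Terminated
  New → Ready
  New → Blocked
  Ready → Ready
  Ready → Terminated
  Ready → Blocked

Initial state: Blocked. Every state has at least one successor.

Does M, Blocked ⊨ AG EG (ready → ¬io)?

States satisfying EG (ready → ¬io): {Blocked, Ready}.
States satisfying AG EG (ready → ¬io): ∅.
New is reachable from Blocked and violates EG (ready → ¬io), so AG fails at Blocked.
Blocked ∉ Sat(AG EG (ready → ¬io)).

Does not hold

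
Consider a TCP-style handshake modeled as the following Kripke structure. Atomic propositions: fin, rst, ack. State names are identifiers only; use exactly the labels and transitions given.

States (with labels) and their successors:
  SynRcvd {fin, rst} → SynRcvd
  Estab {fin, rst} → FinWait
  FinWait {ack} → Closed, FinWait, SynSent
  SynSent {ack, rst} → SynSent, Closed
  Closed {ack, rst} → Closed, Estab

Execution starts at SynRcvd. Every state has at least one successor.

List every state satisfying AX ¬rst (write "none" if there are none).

{Estab}

States satisfying ¬rst: {FinWait}.
States satisfying AX ¬rst: {Estab}.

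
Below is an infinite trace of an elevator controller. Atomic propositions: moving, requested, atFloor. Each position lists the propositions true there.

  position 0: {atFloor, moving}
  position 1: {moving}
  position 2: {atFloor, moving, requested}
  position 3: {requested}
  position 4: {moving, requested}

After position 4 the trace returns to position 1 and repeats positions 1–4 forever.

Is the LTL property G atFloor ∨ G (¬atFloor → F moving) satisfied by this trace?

Yes

atFloor must hold at every position from 0 onward. It fails at position 1, so G atFloor is false.
¬atFloor → F moving holds at every position 0..4, and those are all positions ever visited, so G (¬atFloor → F moving) holds.
Positions where ¬atFloor holds: 1, 3, 4.
Check F moving at each: 1→ok, 3→ok, 4→ok.
At position 0: G atFloor is false; G (¬atFloor → F moving) is true; so G atFloor ∨ G (¬atFloor → F moving) is true.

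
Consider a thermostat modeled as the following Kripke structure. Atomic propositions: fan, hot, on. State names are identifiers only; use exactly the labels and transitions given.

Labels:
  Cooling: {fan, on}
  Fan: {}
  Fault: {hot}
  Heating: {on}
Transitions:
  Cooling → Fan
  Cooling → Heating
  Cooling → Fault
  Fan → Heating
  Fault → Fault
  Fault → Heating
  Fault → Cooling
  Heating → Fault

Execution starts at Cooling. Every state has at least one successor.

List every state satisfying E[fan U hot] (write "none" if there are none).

{Cooling, Fault}

States satisfying fan: {Cooling}.
States satisfying hot: {Fault}.
States satisfying E[fan U hot]: {Cooling, Fault}.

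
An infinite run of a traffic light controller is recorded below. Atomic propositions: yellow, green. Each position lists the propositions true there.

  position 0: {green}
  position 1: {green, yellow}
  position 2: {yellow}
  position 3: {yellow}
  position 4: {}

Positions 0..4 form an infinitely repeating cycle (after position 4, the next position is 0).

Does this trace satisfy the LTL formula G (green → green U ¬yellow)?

green → green U ¬yellow must hold at every position from 0 onward. It fails at position 1, so G (green → green U ¬yellow) is false.
Positions where green holds: 0, 1.
Check green U ¬yellow at each: 0→ok, 1→fails.

No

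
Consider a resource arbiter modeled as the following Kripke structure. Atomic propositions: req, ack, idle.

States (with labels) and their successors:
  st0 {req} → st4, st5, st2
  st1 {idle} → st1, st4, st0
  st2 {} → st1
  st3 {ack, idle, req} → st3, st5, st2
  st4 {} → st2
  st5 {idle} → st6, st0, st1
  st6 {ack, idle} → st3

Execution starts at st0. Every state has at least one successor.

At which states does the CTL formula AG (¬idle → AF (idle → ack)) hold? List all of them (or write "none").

States satisfying ¬idle → AF (idle → ack): {st0, st1, st2, st3, st4, st5, st6}.
States satisfying AG (¬idle → AF (idle → ack)): {st0, st1, st2, st3, st4, st5, st6}.

{st0, st1, st2, st3, st4, st5, st6}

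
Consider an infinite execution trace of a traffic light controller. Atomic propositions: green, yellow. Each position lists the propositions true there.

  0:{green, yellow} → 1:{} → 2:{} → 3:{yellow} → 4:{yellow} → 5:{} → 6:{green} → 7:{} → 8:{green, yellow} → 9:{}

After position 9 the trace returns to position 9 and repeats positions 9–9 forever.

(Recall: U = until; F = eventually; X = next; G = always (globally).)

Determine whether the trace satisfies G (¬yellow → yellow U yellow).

¬yellow → yellow U yellow must hold at every position from 0 onward. It fails at position 1, so G (¬yellow → yellow U yellow) is false.
Positions where ¬yellow holds: 1, 2, 5, 6, 7, 9.
Check yellow U yellow at each: 1→fails, 2→fails, 5→fails, 6→fails, 7→fails, 9→fails.

Does not hold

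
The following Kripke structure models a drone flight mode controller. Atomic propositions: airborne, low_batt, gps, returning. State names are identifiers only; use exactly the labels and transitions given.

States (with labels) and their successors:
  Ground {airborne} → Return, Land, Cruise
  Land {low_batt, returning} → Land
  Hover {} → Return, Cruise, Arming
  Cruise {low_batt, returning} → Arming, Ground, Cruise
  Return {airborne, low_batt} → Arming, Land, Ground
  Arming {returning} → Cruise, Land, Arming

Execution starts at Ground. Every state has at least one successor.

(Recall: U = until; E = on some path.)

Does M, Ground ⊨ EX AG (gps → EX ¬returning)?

Holds

States satisfying AG (gps → EX ¬returning): {Ground, Land, Hover, Cruise, Return, Arming}.
States satisfying EX AG (gps → EX ¬returning): {Ground, Land, Hover, Cruise, Return, Arming}.
Ground ∈ Sat(EX AG (gps → EX ¬returning)).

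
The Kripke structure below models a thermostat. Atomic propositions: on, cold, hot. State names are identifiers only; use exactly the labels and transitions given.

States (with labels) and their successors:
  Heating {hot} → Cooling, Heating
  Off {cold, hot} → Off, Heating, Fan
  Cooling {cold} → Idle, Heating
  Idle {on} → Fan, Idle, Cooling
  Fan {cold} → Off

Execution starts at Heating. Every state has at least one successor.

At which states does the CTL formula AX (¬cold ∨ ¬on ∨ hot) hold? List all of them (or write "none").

{Heating, Off, Cooling, Idle, Fan}

States satisfying ¬cold ∨ ¬on ∨ hot: {Heating, Off, Cooling, Idle, Fan}.
States satisfying AX (¬cold ∨ ¬on ∨ hot): {Heating, Off, Cooling, Idle, Fan}.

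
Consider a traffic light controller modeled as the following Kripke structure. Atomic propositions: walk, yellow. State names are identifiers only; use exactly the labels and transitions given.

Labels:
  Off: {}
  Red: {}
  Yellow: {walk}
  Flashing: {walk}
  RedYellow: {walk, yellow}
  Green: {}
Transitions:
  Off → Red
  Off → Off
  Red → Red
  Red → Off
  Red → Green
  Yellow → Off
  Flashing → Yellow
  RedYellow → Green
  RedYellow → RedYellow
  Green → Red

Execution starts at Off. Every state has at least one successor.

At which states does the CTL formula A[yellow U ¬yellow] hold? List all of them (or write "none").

States satisfying yellow: {RedYellow}.
States satisfying ¬yellow: {Off, Red, Yellow, Flashing, Green}.
States satisfying A[yellow U ¬yellow]: {Off, Red, Yellow, Flashing, Green}.

{Off, Red, Yellow, Flashing, Green}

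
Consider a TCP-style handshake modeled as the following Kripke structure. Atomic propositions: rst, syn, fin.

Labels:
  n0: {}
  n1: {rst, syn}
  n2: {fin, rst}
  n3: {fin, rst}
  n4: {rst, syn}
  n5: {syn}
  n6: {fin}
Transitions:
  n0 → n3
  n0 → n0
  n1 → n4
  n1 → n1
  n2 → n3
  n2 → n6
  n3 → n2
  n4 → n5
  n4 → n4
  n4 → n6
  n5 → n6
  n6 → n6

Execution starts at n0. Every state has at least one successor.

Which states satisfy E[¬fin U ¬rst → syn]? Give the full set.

{n0, n1, n2, n3, n4, n5}

States satisfying ¬fin: {n0, n1, n4, n5}.
States satisfying ¬rst → syn: {n1, n2, n3, n4, n5}.
States satisfying E[¬fin U ¬rst → syn]: {n0, n1, n2, n3, n4, n5}.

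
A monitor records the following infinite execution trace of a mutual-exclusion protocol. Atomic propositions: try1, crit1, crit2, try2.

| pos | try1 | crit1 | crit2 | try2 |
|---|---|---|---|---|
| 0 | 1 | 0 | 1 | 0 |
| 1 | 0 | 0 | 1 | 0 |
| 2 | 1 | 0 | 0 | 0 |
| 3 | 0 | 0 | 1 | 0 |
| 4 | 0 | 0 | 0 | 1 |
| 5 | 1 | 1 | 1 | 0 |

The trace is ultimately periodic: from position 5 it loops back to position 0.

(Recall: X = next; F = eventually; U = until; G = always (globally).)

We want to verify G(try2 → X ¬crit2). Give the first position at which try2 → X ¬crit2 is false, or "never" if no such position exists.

Check try2 → X ¬crit2 at each position in order: 0 ✓, 1 ✓, 2 ✓, 3 ✓.
At position 4 the labels are {try2} and the next position 5 has {crit1, crit2, try1}, so try2 → X ¬crit2 is false there. This is the first violation.

4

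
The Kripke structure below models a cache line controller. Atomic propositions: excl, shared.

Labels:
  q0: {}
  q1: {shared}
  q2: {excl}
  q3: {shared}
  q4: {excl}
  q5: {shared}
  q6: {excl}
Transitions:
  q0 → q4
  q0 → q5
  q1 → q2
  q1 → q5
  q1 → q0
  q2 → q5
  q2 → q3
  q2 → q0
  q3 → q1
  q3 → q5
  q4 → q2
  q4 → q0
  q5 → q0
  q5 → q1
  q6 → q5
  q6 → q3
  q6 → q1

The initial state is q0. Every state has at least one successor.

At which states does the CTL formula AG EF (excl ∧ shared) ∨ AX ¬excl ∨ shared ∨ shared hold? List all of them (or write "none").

States satisfying EF (excl ∧ shared): ∅.
States satisfying AG EF (excl ∧ shared): ∅.
States satisfying ¬excl: {q0, q1, q3, q5}.
States satisfying AX ¬excl: {q2, q3, q5, q6}.
States satisfying shared ∨ shared: {q1, q3, q5}.
States satisfying AX ¬excl ∨ shared ∨ shared: {q1, q2, q3, q5, q6}.
States satisfying AG EF (excl ∧ shared) ∨ AX ¬excl ∨ shared ∨ shared: {q1, q2, q3, q5, q6}.

{q1, q2, q3, q5, q6}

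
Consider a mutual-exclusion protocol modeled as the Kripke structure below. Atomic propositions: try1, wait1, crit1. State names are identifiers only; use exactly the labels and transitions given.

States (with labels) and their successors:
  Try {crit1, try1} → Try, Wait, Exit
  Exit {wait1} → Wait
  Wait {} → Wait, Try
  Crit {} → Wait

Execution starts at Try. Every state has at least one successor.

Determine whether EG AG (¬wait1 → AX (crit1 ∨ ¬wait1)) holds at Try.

Does not hold

States satisfying AG (¬wait1 → AX (crit1 ∨ ¬wait1)): ∅.
States satisfying EG AG (¬wait1 → AX (crit1 ∨ ¬wait1)): ∅.
No suitable path/successor from Try witnesses the formula.
Try ∉ Sat(EG AG (¬wait1 → AX (crit1 ∨ ¬wait1))).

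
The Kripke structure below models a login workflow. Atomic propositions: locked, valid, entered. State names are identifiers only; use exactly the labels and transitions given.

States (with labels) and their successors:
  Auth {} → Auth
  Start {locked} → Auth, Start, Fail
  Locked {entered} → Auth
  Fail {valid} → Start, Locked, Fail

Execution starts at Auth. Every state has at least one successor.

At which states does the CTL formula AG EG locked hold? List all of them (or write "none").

none

States satisfying EG locked: {Start}.
States satisfying AG EG locked: ∅.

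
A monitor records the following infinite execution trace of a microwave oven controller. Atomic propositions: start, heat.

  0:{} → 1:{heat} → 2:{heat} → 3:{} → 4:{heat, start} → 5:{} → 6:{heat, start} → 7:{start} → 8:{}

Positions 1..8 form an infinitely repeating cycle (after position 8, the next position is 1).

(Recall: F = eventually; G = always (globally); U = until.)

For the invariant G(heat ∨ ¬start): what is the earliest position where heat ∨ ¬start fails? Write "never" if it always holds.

7

Check heat ∨ ¬start at each position in order: 0 ✓, 1 ✓, 2 ✓, 3 ✓, 4 ✓, 5 ✓, 6 ✓.
At position 7 the labels are {start}, so heat ∨ ¬start is false there. This is the first violation.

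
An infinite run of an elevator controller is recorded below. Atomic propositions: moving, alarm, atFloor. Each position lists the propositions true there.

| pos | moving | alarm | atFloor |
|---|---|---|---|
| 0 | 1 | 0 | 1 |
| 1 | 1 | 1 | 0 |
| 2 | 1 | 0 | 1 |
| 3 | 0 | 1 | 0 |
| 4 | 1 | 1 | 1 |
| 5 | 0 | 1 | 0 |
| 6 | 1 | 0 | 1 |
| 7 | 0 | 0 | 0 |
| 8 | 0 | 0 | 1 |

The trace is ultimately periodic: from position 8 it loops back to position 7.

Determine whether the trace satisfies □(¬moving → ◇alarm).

No

¬moving → ◇alarm must hold at every position from 0 onward. It fails at position 7, so □(¬moving → ◇alarm) is false.
Positions where ¬moving holds: 3, 5, 7, 8.
Check ◇alarm at each: 3→ok, 5→ok, 7→fails, 8→fails.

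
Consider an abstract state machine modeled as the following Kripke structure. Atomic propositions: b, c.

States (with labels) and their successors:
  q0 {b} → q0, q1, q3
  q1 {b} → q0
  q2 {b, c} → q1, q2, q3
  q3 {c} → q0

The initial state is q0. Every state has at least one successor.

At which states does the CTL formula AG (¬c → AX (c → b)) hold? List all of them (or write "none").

States satisfying ¬c → AX (c → b): {q1, q2, q3}.
States satisfying AG (¬c → AX (c → b)): ∅.

none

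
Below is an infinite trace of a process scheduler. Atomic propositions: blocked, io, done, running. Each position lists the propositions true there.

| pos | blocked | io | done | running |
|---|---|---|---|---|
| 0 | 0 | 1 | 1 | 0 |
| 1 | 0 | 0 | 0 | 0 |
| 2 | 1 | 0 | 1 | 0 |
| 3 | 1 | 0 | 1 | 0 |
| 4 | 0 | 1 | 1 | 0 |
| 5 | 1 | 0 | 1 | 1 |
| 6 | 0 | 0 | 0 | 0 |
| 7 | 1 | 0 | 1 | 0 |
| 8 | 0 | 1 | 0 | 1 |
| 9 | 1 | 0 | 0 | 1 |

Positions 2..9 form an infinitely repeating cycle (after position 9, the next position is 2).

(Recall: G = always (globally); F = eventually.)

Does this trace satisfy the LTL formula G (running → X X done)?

Satisfied

running → X X done holds at every position 0..9, and those are all positions ever visited, so G (running → X X done) holds.
Positions where running holds: 5, 8, 9.
Check X X done at each: 5→ok, 8→ok, 9→ok.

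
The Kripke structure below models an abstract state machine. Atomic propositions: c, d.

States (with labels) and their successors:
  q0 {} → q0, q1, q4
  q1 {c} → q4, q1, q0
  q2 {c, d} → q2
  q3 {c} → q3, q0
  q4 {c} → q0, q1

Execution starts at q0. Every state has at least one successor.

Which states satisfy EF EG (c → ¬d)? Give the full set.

{q0, q1, q3, q4}

States satisfying EG (c → ¬d): {q0, q1, q3, q4}.
States satisfying EF EG (c → ¬d): {q0, q1, q3, q4}.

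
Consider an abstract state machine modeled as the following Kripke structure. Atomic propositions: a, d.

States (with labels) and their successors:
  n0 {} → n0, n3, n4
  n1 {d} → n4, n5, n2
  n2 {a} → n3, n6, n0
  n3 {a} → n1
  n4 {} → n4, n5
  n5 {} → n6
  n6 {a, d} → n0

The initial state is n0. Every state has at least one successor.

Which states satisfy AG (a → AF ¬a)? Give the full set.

States satisfying a → AF ¬a: {n0, n1, n2, n3, n4, n5, n6}.
States satisfying AG (a → AF ¬a): {n0, n1, n2, n3, n4, n5, n6}.

{n0, n1, n2, n3, n4, n5, n6}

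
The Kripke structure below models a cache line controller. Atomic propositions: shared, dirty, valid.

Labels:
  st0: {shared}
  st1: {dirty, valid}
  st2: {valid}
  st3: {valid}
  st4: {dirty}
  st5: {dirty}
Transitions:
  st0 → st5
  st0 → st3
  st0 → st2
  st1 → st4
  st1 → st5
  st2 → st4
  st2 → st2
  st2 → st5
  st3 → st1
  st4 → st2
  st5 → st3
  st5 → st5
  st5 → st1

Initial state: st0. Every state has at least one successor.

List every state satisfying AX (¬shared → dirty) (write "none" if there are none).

{st1, st3}

States satisfying ¬shared → dirty: {st0, st1, st4, st5}.
States satisfying AX (¬shared → dirty): {st1, st3}.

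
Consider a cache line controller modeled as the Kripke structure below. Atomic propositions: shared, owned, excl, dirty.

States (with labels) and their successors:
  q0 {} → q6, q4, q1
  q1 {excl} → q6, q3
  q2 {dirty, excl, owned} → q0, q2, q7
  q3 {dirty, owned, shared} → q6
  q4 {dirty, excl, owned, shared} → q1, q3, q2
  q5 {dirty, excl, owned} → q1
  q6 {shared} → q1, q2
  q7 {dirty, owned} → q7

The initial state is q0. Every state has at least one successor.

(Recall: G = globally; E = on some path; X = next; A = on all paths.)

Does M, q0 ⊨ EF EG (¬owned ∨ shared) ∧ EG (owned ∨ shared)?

States satisfying EG (¬owned ∨ shared): {q0, q1, q3, q4, q6}.
States satisfying EF EG (¬owned ∨ shared): {q0, q1, q2, q3, q4, q5, q6}.
States satisfying owned ∨ shared: {q2, q3, q4, q5, q6, q7}.
States satisfying EG (owned ∨ shared): {q2, q3, q4, q6, q7}.
States satisfying EF EG (¬owned ∨ shared) ∧ EG (owned ∨ shared): {q2, q3, q4, q6}.
q0 ∉ Sat(EF EG (¬owned ∨ shared) ∧ EG (owned ∨ shared)).

No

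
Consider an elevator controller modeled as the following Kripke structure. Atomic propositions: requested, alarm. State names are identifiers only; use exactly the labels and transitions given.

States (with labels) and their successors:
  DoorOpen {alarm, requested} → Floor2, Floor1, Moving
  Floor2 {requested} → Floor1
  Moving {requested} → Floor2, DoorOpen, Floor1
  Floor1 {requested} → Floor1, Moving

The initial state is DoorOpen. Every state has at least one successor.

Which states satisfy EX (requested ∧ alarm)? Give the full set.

{Moving}

States satisfying requested ∧ alarm: {DoorOpen}.
States satisfying EX (requested ∧ alarm): {Moving}.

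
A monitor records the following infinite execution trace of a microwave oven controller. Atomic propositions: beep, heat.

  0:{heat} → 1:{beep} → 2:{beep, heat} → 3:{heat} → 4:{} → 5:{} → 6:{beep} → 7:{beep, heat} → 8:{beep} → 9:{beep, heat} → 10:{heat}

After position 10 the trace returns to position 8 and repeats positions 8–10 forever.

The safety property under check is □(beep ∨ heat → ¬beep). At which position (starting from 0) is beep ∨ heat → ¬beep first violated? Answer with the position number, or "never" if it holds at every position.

1

Check beep ∨ heat → ¬beep at each position in order: 0 ✓.
At position 1 the labels are {beep}, so beep ∨ heat → ¬beep is false there. This is the first violation.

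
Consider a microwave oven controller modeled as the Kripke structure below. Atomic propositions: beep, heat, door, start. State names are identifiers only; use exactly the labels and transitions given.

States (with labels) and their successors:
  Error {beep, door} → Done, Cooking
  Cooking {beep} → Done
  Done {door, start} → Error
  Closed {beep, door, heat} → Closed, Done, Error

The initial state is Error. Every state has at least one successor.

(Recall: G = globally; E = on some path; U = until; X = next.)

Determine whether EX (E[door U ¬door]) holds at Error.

States satisfying E[door U ¬door]: {Error, Cooking, Done, Closed}.
States satisfying EX (E[door U ¬door]): {Error, Cooking, Done, Closed}.
Error ∈ Sat(EX (E[door U ¬door])).

Satisfied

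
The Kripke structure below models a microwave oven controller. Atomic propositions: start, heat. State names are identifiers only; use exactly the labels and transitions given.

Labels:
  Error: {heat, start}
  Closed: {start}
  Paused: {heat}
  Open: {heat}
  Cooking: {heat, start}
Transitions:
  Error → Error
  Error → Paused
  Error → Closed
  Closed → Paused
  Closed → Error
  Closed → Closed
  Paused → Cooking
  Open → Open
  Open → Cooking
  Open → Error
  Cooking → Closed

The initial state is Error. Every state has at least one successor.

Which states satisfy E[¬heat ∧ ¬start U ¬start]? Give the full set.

{Paused, Open}

States satisfying ¬heat ∧ ¬start: ∅.
States satisfying ¬start: {Paused, Open}.
States satisfying E[¬heat ∧ ¬start U ¬start]: {Paused, Open}.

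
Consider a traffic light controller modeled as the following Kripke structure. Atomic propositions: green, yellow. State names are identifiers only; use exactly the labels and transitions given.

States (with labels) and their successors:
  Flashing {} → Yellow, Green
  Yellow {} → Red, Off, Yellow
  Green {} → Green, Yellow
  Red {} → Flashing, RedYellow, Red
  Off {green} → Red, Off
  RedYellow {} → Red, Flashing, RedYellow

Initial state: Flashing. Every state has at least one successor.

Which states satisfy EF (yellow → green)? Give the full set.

States satisfying yellow → green: {Flashing, Yellow, Green, Red, Off, RedYellow}.
States satisfying EF (yellow → green): {Flashing, Yellow, Green, Red, Off, RedYellow}.

{Flashing, Yellow, Green, Red, Off, RedYellow}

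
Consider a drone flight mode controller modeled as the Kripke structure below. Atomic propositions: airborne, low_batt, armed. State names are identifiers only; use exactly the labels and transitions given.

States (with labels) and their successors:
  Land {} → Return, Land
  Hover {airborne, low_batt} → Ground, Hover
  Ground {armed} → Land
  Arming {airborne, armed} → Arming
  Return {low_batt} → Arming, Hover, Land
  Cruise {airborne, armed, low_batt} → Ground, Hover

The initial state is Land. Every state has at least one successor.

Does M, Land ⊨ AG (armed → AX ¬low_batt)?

Yes

States satisfying armed → AX ¬low_batt: {Land, Hover, Ground, Arming, Return}.
States satisfying AG (armed → AX ¬low_batt): {Land, Hover, Ground, Arming, Return}.
Every state reachable from Land satisfies armed → AX ¬low_batt.
Land ∈ Sat(AG (armed → AX ¬low_batt)).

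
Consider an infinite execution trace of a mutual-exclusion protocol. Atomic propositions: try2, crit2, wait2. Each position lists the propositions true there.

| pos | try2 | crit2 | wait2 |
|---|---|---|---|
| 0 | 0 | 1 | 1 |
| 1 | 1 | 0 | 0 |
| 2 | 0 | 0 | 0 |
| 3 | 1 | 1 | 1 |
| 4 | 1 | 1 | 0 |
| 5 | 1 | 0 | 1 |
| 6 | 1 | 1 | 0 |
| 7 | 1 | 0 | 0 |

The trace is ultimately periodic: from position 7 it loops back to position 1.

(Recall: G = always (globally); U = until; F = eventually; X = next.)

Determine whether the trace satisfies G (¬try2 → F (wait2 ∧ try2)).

Satisfied

¬try2 → F (wait2 ∧ try2) holds at every position 0..7, and those are all positions ever visited, so G (¬try2 → F (wait2 ∧ try2)) holds.
Positions where ¬try2 holds: 0, 2.
Check F (wait2 ∧ try2) at each: 0→ok, 2→ok.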